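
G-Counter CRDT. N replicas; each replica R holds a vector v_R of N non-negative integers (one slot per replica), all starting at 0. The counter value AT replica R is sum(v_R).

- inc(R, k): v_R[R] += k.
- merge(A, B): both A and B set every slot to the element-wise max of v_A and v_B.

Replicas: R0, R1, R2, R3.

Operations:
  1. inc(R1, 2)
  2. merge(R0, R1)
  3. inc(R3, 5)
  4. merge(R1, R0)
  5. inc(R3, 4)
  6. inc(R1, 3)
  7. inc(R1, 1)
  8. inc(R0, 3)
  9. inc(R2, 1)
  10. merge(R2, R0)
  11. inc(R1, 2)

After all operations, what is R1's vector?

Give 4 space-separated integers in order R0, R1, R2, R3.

Answer: 0 8 0 0

Derivation:
Op 1: inc R1 by 2 -> R1=(0,2,0,0) value=2
Op 2: merge R0<->R1 -> R0=(0,2,0,0) R1=(0,2,0,0)
Op 3: inc R3 by 5 -> R3=(0,0,0,5) value=5
Op 4: merge R1<->R0 -> R1=(0,2,0,0) R0=(0,2,0,0)
Op 5: inc R3 by 4 -> R3=(0,0,0,9) value=9
Op 6: inc R1 by 3 -> R1=(0,5,0,0) value=5
Op 7: inc R1 by 1 -> R1=(0,6,0,0) value=6
Op 8: inc R0 by 3 -> R0=(3,2,0,0) value=5
Op 9: inc R2 by 1 -> R2=(0,0,1,0) value=1
Op 10: merge R2<->R0 -> R2=(3,2,1,0) R0=(3,2,1,0)
Op 11: inc R1 by 2 -> R1=(0,8,0,0) value=8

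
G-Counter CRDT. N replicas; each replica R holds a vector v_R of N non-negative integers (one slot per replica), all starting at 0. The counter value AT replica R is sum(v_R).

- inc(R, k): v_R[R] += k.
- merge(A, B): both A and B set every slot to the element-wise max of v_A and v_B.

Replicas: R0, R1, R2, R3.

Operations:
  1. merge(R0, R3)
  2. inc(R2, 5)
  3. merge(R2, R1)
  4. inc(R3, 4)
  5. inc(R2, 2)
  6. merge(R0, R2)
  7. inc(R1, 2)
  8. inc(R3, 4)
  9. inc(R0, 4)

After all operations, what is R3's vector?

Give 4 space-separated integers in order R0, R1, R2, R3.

Answer: 0 0 0 8

Derivation:
Op 1: merge R0<->R3 -> R0=(0,0,0,0) R3=(0,0,0,0)
Op 2: inc R2 by 5 -> R2=(0,0,5,0) value=5
Op 3: merge R2<->R1 -> R2=(0,0,5,0) R1=(0,0,5,0)
Op 4: inc R3 by 4 -> R3=(0,0,0,4) value=4
Op 5: inc R2 by 2 -> R2=(0,0,7,0) value=7
Op 6: merge R0<->R2 -> R0=(0,0,7,0) R2=(0,0,7,0)
Op 7: inc R1 by 2 -> R1=(0,2,5,0) value=7
Op 8: inc R3 by 4 -> R3=(0,0,0,8) value=8
Op 9: inc R0 by 4 -> R0=(4,0,7,0) value=11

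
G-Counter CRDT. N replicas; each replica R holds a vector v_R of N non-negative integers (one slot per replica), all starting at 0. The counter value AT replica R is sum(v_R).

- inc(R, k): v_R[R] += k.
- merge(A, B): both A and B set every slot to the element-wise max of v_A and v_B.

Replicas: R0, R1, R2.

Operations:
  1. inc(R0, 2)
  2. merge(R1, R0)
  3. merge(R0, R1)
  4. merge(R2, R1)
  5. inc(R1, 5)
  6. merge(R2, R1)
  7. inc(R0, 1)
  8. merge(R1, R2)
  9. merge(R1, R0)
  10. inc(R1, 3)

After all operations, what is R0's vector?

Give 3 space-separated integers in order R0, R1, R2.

Op 1: inc R0 by 2 -> R0=(2,0,0) value=2
Op 2: merge R1<->R0 -> R1=(2,0,0) R0=(2,0,0)
Op 3: merge R0<->R1 -> R0=(2,0,0) R1=(2,0,0)
Op 4: merge R2<->R1 -> R2=(2,0,0) R1=(2,0,0)
Op 5: inc R1 by 5 -> R1=(2,5,0) value=7
Op 6: merge R2<->R1 -> R2=(2,5,0) R1=(2,5,0)
Op 7: inc R0 by 1 -> R0=(3,0,0) value=3
Op 8: merge R1<->R2 -> R1=(2,5,0) R2=(2,5,0)
Op 9: merge R1<->R0 -> R1=(3,5,0) R0=(3,5,0)
Op 10: inc R1 by 3 -> R1=(3,8,0) value=11

Answer: 3 5 0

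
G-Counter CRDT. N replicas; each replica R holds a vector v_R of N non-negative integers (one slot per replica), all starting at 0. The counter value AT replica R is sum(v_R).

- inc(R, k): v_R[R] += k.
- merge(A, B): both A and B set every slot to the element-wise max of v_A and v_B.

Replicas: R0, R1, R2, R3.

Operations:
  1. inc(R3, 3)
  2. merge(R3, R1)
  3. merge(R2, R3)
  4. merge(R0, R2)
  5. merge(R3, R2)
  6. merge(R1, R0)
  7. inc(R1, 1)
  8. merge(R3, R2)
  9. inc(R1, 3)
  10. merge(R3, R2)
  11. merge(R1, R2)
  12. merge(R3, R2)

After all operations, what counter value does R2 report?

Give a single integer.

Op 1: inc R3 by 3 -> R3=(0,0,0,3) value=3
Op 2: merge R3<->R1 -> R3=(0,0,0,3) R1=(0,0,0,3)
Op 3: merge R2<->R3 -> R2=(0,0,0,3) R3=(0,0,0,3)
Op 4: merge R0<->R2 -> R0=(0,0,0,3) R2=(0,0,0,3)
Op 5: merge R3<->R2 -> R3=(0,0,0,3) R2=(0,0,0,3)
Op 6: merge R1<->R0 -> R1=(0,0,0,3) R0=(0,0,0,3)
Op 7: inc R1 by 1 -> R1=(0,1,0,3) value=4
Op 8: merge R3<->R2 -> R3=(0,0,0,3) R2=(0,0,0,3)
Op 9: inc R1 by 3 -> R1=(0,4,0,3) value=7
Op 10: merge R3<->R2 -> R3=(0,0,0,3) R2=(0,0,0,3)
Op 11: merge R1<->R2 -> R1=(0,4,0,3) R2=(0,4,0,3)
Op 12: merge R3<->R2 -> R3=(0,4,0,3) R2=(0,4,0,3)

Answer: 7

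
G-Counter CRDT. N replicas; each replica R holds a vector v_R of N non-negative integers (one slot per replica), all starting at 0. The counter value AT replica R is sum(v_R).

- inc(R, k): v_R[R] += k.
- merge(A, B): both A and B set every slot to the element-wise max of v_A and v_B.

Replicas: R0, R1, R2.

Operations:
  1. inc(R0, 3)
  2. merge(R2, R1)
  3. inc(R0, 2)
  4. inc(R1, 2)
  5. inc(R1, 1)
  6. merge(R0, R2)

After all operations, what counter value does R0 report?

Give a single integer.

Answer: 5

Derivation:
Op 1: inc R0 by 3 -> R0=(3,0,0) value=3
Op 2: merge R2<->R1 -> R2=(0,0,0) R1=(0,0,0)
Op 3: inc R0 by 2 -> R0=(5,0,0) value=5
Op 4: inc R1 by 2 -> R1=(0,2,0) value=2
Op 5: inc R1 by 1 -> R1=(0,3,0) value=3
Op 6: merge R0<->R2 -> R0=(5,0,0) R2=(5,0,0)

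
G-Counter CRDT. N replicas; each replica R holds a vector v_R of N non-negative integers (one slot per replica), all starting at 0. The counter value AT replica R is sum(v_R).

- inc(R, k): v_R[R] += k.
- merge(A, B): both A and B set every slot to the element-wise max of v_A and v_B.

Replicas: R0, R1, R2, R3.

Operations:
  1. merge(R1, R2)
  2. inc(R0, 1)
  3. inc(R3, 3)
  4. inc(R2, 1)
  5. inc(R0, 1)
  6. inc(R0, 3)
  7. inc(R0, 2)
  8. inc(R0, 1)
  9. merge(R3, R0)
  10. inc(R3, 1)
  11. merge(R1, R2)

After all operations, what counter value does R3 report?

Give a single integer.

Op 1: merge R1<->R2 -> R1=(0,0,0,0) R2=(0,0,0,0)
Op 2: inc R0 by 1 -> R0=(1,0,0,0) value=1
Op 3: inc R3 by 3 -> R3=(0,0,0,3) value=3
Op 4: inc R2 by 1 -> R2=(0,0,1,0) value=1
Op 5: inc R0 by 1 -> R0=(2,0,0,0) value=2
Op 6: inc R0 by 3 -> R0=(5,0,0,0) value=5
Op 7: inc R0 by 2 -> R0=(7,0,0,0) value=7
Op 8: inc R0 by 1 -> R0=(8,0,0,0) value=8
Op 9: merge R3<->R0 -> R3=(8,0,0,3) R0=(8,0,0,3)
Op 10: inc R3 by 1 -> R3=(8,0,0,4) value=12
Op 11: merge R1<->R2 -> R1=(0,0,1,0) R2=(0,0,1,0)

Answer: 12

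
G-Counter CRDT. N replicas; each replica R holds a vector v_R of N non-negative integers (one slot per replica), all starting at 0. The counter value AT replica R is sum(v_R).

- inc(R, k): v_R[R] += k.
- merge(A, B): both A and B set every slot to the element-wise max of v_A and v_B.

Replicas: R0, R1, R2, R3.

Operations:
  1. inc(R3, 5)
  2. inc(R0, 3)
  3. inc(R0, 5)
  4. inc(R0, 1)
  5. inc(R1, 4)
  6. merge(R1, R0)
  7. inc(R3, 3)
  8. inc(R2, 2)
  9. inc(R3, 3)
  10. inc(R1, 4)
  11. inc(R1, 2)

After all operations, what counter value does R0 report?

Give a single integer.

Answer: 13

Derivation:
Op 1: inc R3 by 5 -> R3=(0,0,0,5) value=5
Op 2: inc R0 by 3 -> R0=(3,0,0,0) value=3
Op 3: inc R0 by 5 -> R0=(8,0,0,0) value=8
Op 4: inc R0 by 1 -> R0=(9,0,0,0) value=9
Op 5: inc R1 by 4 -> R1=(0,4,0,0) value=4
Op 6: merge R1<->R0 -> R1=(9,4,0,0) R0=(9,4,0,0)
Op 7: inc R3 by 3 -> R3=(0,0,0,8) value=8
Op 8: inc R2 by 2 -> R2=(0,0,2,0) value=2
Op 9: inc R3 by 3 -> R3=(0,0,0,11) value=11
Op 10: inc R1 by 4 -> R1=(9,8,0,0) value=17
Op 11: inc R1 by 2 -> R1=(9,10,0,0) value=19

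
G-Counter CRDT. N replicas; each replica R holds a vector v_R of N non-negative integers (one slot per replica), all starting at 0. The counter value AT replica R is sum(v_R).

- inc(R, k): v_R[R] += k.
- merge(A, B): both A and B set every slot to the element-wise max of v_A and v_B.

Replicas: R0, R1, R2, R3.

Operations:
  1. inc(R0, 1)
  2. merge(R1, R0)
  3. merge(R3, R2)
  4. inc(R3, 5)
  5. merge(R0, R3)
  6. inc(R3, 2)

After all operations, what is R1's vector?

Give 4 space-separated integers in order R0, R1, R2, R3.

Answer: 1 0 0 0

Derivation:
Op 1: inc R0 by 1 -> R0=(1,0,0,0) value=1
Op 2: merge R1<->R0 -> R1=(1,0,0,0) R0=(1,0,0,0)
Op 3: merge R3<->R2 -> R3=(0,0,0,0) R2=(0,0,0,0)
Op 4: inc R3 by 5 -> R3=(0,0,0,5) value=5
Op 5: merge R0<->R3 -> R0=(1,0,0,5) R3=(1,0,0,5)
Op 6: inc R3 by 2 -> R3=(1,0,0,7) value=8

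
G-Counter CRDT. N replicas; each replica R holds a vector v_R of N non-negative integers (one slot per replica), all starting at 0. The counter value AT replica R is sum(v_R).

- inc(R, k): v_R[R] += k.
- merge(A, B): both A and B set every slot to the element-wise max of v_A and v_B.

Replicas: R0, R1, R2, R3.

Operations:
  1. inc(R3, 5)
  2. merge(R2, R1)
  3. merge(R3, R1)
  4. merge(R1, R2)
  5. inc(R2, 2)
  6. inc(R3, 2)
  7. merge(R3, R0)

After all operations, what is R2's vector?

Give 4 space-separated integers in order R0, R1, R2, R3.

Answer: 0 0 2 5

Derivation:
Op 1: inc R3 by 5 -> R3=(0,0,0,5) value=5
Op 2: merge R2<->R1 -> R2=(0,0,0,0) R1=(0,0,0,0)
Op 3: merge R3<->R1 -> R3=(0,0,0,5) R1=(0,0,0,5)
Op 4: merge R1<->R2 -> R1=(0,0,0,5) R2=(0,0,0,5)
Op 5: inc R2 by 2 -> R2=(0,0,2,5) value=7
Op 6: inc R3 by 2 -> R3=(0,0,0,7) value=7
Op 7: merge R3<->R0 -> R3=(0,0,0,7) R0=(0,0,0,7)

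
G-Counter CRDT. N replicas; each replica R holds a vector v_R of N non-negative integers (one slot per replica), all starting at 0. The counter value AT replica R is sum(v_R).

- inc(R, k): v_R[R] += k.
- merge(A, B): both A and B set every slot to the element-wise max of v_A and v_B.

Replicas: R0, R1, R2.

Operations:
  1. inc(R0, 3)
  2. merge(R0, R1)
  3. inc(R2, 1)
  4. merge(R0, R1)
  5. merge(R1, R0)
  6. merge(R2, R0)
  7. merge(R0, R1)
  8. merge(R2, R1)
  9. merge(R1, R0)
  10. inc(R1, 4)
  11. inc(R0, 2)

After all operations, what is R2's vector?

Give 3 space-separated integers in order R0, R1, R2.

Op 1: inc R0 by 3 -> R0=(3,0,0) value=3
Op 2: merge R0<->R1 -> R0=(3,0,0) R1=(3,0,0)
Op 3: inc R2 by 1 -> R2=(0,0,1) value=1
Op 4: merge R0<->R1 -> R0=(3,0,0) R1=(3,0,0)
Op 5: merge R1<->R0 -> R1=(3,0,0) R0=(3,0,0)
Op 6: merge R2<->R0 -> R2=(3,0,1) R0=(3,0,1)
Op 7: merge R0<->R1 -> R0=(3,0,1) R1=(3,0,1)
Op 8: merge R2<->R1 -> R2=(3,0,1) R1=(3,0,1)
Op 9: merge R1<->R0 -> R1=(3,0,1) R0=(3,0,1)
Op 10: inc R1 by 4 -> R1=(3,4,1) value=8
Op 11: inc R0 by 2 -> R0=(5,0,1) value=6

Answer: 3 0 1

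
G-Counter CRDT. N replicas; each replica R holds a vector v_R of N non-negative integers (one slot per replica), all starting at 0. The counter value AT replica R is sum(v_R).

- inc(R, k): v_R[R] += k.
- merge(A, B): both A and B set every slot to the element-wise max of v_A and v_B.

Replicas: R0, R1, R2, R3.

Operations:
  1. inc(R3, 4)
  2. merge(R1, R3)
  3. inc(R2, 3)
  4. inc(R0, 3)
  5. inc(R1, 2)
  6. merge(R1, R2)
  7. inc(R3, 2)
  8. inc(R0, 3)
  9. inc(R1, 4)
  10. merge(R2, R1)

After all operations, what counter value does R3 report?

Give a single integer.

Op 1: inc R3 by 4 -> R3=(0,0,0,4) value=4
Op 2: merge R1<->R3 -> R1=(0,0,0,4) R3=(0,0,0,4)
Op 3: inc R2 by 3 -> R2=(0,0,3,0) value=3
Op 4: inc R0 by 3 -> R0=(3,0,0,0) value=3
Op 5: inc R1 by 2 -> R1=(0,2,0,4) value=6
Op 6: merge R1<->R2 -> R1=(0,2,3,4) R2=(0,2,3,4)
Op 7: inc R3 by 2 -> R3=(0,0,0,6) value=6
Op 8: inc R0 by 3 -> R0=(6,0,0,0) value=6
Op 9: inc R1 by 4 -> R1=(0,6,3,4) value=13
Op 10: merge R2<->R1 -> R2=(0,6,3,4) R1=(0,6,3,4)

Answer: 6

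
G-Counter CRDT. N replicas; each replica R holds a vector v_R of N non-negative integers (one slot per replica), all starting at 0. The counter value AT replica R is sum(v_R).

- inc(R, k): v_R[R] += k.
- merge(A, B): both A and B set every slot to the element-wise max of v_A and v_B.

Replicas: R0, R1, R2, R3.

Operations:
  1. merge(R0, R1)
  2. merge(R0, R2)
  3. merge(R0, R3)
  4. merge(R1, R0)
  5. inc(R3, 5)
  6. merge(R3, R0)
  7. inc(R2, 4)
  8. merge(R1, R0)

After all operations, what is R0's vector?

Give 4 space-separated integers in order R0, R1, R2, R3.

Op 1: merge R0<->R1 -> R0=(0,0,0,0) R1=(0,0,0,0)
Op 2: merge R0<->R2 -> R0=(0,0,0,0) R2=(0,0,0,0)
Op 3: merge R0<->R3 -> R0=(0,0,0,0) R3=(0,0,0,0)
Op 4: merge R1<->R0 -> R1=(0,0,0,0) R0=(0,0,0,0)
Op 5: inc R3 by 5 -> R3=(0,0,0,5) value=5
Op 6: merge R3<->R0 -> R3=(0,0,0,5) R0=(0,0,0,5)
Op 7: inc R2 by 4 -> R2=(0,0,4,0) value=4
Op 8: merge R1<->R0 -> R1=(0,0,0,5) R0=(0,0,0,5)

Answer: 0 0 0 5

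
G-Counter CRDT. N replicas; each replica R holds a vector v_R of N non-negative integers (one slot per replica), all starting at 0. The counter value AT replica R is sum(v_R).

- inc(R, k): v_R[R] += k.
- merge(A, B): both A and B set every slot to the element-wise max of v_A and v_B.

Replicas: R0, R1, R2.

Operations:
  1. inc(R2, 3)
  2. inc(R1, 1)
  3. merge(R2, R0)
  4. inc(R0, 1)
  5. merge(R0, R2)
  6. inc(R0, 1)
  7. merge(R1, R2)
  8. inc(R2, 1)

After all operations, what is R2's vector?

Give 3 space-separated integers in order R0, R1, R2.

Answer: 1 1 4

Derivation:
Op 1: inc R2 by 3 -> R2=(0,0,3) value=3
Op 2: inc R1 by 1 -> R1=(0,1,0) value=1
Op 3: merge R2<->R0 -> R2=(0,0,3) R0=(0,0,3)
Op 4: inc R0 by 1 -> R0=(1,0,3) value=4
Op 5: merge R0<->R2 -> R0=(1,0,3) R2=(1,0,3)
Op 6: inc R0 by 1 -> R0=(2,0,3) value=5
Op 7: merge R1<->R2 -> R1=(1,1,3) R2=(1,1,3)
Op 8: inc R2 by 1 -> R2=(1,1,4) value=6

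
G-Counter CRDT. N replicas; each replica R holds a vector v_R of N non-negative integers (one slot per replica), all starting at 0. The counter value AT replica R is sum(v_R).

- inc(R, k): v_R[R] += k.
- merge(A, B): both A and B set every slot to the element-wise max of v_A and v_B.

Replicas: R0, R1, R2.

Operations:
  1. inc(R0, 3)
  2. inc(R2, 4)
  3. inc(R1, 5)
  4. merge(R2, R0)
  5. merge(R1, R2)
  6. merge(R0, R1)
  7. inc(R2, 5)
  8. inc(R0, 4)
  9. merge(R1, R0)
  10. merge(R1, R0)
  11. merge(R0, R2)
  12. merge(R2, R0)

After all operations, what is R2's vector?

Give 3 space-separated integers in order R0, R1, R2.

Answer: 7 5 9

Derivation:
Op 1: inc R0 by 3 -> R0=(3,0,0) value=3
Op 2: inc R2 by 4 -> R2=(0,0,4) value=4
Op 3: inc R1 by 5 -> R1=(0,5,0) value=5
Op 4: merge R2<->R0 -> R2=(3,0,4) R0=(3,0,4)
Op 5: merge R1<->R2 -> R1=(3,5,4) R2=(3,5,4)
Op 6: merge R0<->R1 -> R0=(3,5,4) R1=(3,5,4)
Op 7: inc R2 by 5 -> R2=(3,5,9) value=17
Op 8: inc R0 by 4 -> R0=(7,5,4) value=16
Op 9: merge R1<->R0 -> R1=(7,5,4) R0=(7,5,4)
Op 10: merge R1<->R0 -> R1=(7,5,4) R0=(7,5,4)
Op 11: merge R0<->R2 -> R0=(7,5,9) R2=(7,5,9)
Op 12: merge R2<->R0 -> R2=(7,5,9) R0=(7,5,9)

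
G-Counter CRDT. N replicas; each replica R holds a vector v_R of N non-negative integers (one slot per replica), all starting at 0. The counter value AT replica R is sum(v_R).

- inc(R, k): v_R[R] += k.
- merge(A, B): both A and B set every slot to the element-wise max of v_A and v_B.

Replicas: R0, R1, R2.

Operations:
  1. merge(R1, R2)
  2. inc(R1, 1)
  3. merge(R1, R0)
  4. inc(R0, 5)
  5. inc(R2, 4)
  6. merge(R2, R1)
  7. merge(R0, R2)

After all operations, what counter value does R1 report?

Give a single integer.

Op 1: merge R1<->R2 -> R1=(0,0,0) R2=(0,0,0)
Op 2: inc R1 by 1 -> R1=(0,1,0) value=1
Op 3: merge R1<->R0 -> R1=(0,1,0) R0=(0,1,0)
Op 4: inc R0 by 5 -> R0=(5,1,0) value=6
Op 5: inc R2 by 4 -> R2=(0,0,4) value=4
Op 6: merge R2<->R1 -> R2=(0,1,4) R1=(0,1,4)
Op 7: merge R0<->R2 -> R0=(5,1,4) R2=(5,1,4)

Answer: 5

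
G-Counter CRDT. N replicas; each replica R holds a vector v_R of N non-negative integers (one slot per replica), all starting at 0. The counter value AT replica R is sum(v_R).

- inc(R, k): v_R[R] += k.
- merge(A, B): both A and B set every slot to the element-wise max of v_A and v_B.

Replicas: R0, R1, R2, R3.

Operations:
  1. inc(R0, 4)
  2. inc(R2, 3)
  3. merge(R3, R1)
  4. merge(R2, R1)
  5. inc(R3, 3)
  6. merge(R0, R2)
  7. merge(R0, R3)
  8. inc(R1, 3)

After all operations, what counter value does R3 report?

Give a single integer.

Answer: 10

Derivation:
Op 1: inc R0 by 4 -> R0=(4,0,0,0) value=4
Op 2: inc R2 by 3 -> R2=(0,0,3,0) value=3
Op 3: merge R3<->R1 -> R3=(0,0,0,0) R1=(0,0,0,0)
Op 4: merge R2<->R1 -> R2=(0,0,3,0) R1=(0,0,3,0)
Op 5: inc R3 by 3 -> R3=(0,0,0,3) value=3
Op 6: merge R0<->R2 -> R0=(4,0,3,0) R2=(4,0,3,0)
Op 7: merge R0<->R3 -> R0=(4,0,3,3) R3=(4,0,3,3)
Op 8: inc R1 by 3 -> R1=(0,3,3,0) value=6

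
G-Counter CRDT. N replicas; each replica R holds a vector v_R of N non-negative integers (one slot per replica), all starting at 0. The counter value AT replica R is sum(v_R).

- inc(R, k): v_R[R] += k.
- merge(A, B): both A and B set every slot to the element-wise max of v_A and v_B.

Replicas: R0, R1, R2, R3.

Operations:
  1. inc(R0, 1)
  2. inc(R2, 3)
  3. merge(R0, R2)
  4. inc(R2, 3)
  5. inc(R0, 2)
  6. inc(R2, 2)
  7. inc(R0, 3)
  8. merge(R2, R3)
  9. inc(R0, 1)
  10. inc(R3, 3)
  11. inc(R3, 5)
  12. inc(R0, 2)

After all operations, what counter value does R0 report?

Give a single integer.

Answer: 12

Derivation:
Op 1: inc R0 by 1 -> R0=(1,0,0,0) value=1
Op 2: inc R2 by 3 -> R2=(0,0,3,0) value=3
Op 3: merge R0<->R2 -> R0=(1,0,3,0) R2=(1,0,3,0)
Op 4: inc R2 by 3 -> R2=(1,0,6,0) value=7
Op 5: inc R0 by 2 -> R0=(3,0,3,0) value=6
Op 6: inc R2 by 2 -> R2=(1,0,8,0) value=9
Op 7: inc R0 by 3 -> R0=(6,0,3,0) value=9
Op 8: merge R2<->R3 -> R2=(1,0,8,0) R3=(1,0,8,0)
Op 9: inc R0 by 1 -> R0=(7,0,3,0) value=10
Op 10: inc R3 by 3 -> R3=(1,0,8,3) value=12
Op 11: inc R3 by 5 -> R3=(1,0,8,8) value=17
Op 12: inc R0 by 2 -> R0=(9,0,3,0) value=12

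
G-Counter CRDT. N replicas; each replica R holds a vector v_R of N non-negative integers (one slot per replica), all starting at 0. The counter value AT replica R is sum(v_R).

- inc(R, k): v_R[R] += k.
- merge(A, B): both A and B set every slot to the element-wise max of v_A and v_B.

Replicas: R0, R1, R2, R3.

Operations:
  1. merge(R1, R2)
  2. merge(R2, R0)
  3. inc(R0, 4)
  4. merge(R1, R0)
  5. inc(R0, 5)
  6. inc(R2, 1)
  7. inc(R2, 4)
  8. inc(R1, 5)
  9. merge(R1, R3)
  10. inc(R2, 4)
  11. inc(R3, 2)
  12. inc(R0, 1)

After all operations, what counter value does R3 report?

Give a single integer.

Op 1: merge R1<->R2 -> R1=(0,0,0,0) R2=(0,0,0,0)
Op 2: merge R2<->R0 -> R2=(0,0,0,0) R0=(0,0,0,0)
Op 3: inc R0 by 4 -> R0=(4,0,0,0) value=4
Op 4: merge R1<->R0 -> R1=(4,0,0,0) R0=(4,0,0,0)
Op 5: inc R0 by 5 -> R0=(9,0,0,0) value=9
Op 6: inc R2 by 1 -> R2=(0,0,1,0) value=1
Op 7: inc R2 by 4 -> R2=(0,0,5,0) value=5
Op 8: inc R1 by 5 -> R1=(4,5,0,0) value=9
Op 9: merge R1<->R3 -> R1=(4,5,0,0) R3=(4,5,0,0)
Op 10: inc R2 by 4 -> R2=(0,0,9,0) value=9
Op 11: inc R3 by 2 -> R3=(4,5,0,2) value=11
Op 12: inc R0 by 1 -> R0=(10,0,0,0) value=10

Answer: 11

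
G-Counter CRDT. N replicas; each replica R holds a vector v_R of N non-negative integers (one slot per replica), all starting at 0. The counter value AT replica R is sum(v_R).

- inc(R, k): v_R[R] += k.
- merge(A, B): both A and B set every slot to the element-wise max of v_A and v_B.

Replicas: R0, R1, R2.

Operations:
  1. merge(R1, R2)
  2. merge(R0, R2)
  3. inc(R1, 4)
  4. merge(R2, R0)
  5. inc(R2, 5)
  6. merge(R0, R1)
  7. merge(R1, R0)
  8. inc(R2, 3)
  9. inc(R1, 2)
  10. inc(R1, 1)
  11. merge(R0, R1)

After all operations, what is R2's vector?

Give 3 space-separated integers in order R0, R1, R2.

Answer: 0 0 8

Derivation:
Op 1: merge R1<->R2 -> R1=(0,0,0) R2=(0,0,0)
Op 2: merge R0<->R2 -> R0=(0,0,0) R2=(0,0,0)
Op 3: inc R1 by 4 -> R1=(0,4,0) value=4
Op 4: merge R2<->R0 -> R2=(0,0,0) R0=(0,0,0)
Op 5: inc R2 by 5 -> R2=(0,0,5) value=5
Op 6: merge R0<->R1 -> R0=(0,4,0) R1=(0,4,0)
Op 7: merge R1<->R0 -> R1=(0,4,0) R0=(0,4,0)
Op 8: inc R2 by 3 -> R2=(0,0,8) value=8
Op 9: inc R1 by 2 -> R1=(0,6,0) value=6
Op 10: inc R1 by 1 -> R1=(0,7,0) value=7
Op 11: merge R0<->R1 -> R0=(0,7,0) R1=(0,7,0)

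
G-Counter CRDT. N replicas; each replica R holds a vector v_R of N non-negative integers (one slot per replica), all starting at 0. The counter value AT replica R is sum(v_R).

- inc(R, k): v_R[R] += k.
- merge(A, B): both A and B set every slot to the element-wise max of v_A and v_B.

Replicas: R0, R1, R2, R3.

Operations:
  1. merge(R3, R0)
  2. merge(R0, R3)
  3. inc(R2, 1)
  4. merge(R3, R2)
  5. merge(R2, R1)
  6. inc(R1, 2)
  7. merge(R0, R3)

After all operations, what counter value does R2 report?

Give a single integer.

Answer: 1

Derivation:
Op 1: merge R3<->R0 -> R3=(0,0,0,0) R0=(0,0,0,0)
Op 2: merge R0<->R3 -> R0=(0,0,0,0) R3=(0,0,0,0)
Op 3: inc R2 by 1 -> R2=(0,0,1,0) value=1
Op 4: merge R3<->R2 -> R3=(0,0,1,0) R2=(0,0,1,0)
Op 5: merge R2<->R1 -> R2=(0,0,1,0) R1=(0,0,1,0)
Op 6: inc R1 by 2 -> R1=(0,2,1,0) value=3
Op 7: merge R0<->R3 -> R0=(0,0,1,0) R3=(0,0,1,0)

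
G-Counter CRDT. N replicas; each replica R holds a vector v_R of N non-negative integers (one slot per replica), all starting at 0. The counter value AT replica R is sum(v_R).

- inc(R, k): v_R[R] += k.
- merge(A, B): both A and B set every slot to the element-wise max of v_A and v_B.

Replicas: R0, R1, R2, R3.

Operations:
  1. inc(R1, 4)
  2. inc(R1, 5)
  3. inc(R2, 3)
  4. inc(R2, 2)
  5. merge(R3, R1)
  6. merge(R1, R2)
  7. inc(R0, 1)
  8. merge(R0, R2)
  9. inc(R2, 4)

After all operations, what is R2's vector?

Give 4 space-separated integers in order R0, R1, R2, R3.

Op 1: inc R1 by 4 -> R1=(0,4,0,0) value=4
Op 2: inc R1 by 5 -> R1=(0,9,0,0) value=9
Op 3: inc R2 by 3 -> R2=(0,0,3,0) value=3
Op 4: inc R2 by 2 -> R2=(0,0,5,0) value=5
Op 5: merge R3<->R1 -> R3=(0,9,0,0) R1=(0,9,0,0)
Op 6: merge R1<->R2 -> R1=(0,9,5,0) R2=(0,9,5,0)
Op 7: inc R0 by 1 -> R0=(1,0,0,0) value=1
Op 8: merge R0<->R2 -> R0=(1,9,5,0) R2=(1,9,5,0)
Op 9: inc R2 by 4 -> R2=(1,9,9,0) value=19

Answer: 1 9 9 0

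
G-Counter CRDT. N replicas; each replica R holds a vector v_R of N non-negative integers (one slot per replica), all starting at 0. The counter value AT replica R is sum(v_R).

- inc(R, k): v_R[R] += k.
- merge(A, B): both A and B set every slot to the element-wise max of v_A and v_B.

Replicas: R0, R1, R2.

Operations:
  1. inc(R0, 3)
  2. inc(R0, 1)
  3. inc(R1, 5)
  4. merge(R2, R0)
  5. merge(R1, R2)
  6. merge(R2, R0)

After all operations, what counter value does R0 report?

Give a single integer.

Answer: 9

Derivation:
Op 1: inc R0 by 3 -> R0=(3,0,0) value=3
Op 2: inc R0 by 1 -> R0=(4,0,0) value=4
Op 3: inc R1 by 5 -> R1=(0,5,0) value=5
Op 4: merge R2<->R0 -> R2=(4,0,0) R0=(4,0,0)
Op 5: merge R1<->R2 -> R1=(4,5,0) R2=(4,5,0)
Op 6: merge R2<->R0 -> R2=(4,5,0) R0=(4,5,0)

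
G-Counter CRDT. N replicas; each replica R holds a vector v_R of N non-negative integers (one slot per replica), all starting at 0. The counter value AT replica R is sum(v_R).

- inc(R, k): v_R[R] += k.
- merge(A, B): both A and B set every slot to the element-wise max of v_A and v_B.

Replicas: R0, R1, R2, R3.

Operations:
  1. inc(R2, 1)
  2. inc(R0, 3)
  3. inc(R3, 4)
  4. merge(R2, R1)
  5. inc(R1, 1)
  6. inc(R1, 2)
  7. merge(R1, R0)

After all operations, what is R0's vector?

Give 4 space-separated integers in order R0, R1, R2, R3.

Answer: 3 3 1 0

Derivation:
Op 1: inc R2 by 1 -> R2=(0,0,1,0) value=1
Op 2: inc R0 by 3 -> R0=(3,0,0,0) value=3
Op 3: inc R3 by 4 -> R3=(0,0,0,4) value=4
Op 4: merge R2<->R1 -> R2=(0,0,1,0) R1=(0,0,1,0)
Op 5: inc R1 by 1 -> R1=(0,1,1,0) value=2
Op 6: inc R1 by 2 -> R1=(0,3,1,0) value=4
Op 7: merge R1<->R0 -> R1=(3,3,1,0) R0=(3,3,1,0)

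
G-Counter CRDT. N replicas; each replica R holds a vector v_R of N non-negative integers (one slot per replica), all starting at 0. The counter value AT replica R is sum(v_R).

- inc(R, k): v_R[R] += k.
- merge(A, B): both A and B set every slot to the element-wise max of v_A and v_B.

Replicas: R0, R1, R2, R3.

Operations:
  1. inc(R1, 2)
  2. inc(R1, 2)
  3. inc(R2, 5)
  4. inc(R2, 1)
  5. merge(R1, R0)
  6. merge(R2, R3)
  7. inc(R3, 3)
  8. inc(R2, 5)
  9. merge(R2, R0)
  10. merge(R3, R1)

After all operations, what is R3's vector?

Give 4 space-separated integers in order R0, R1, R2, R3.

Op 1: inc R1 by 2 -> R1=(0,2,0,0) value=2
Op 2: inc R1 by 2 -> R1=(0,4,0,0) value=4
Op 3: inc R2 by 5 -> R2=(0,0,5,0) value=5
Op 4: inc R2 by 1 -> R2=(0,0,6,0) value=6
Op 5: merge R1<->R0 -> R1=(0,4,0,0) R0=(0,4,0,0)
Op 6: merge R2<->R3 -> R2=(0,0,6,0) R3=(0,0,6,0)
Op 7: inc R3 by 3 -> R3=(0,0,6,3) value=9
Op 8: inc R2 by 5 -> R2=(0,0,11,0) value=11
Op 9: merge R2<->R0 -> R2=(0,4,11,0) R0=(0,4,11,0)
Op 10: merge R3<->R1 -> R3=(0,4,6,3) R1=(0,4,6,3)

Answer: 0 4 6 3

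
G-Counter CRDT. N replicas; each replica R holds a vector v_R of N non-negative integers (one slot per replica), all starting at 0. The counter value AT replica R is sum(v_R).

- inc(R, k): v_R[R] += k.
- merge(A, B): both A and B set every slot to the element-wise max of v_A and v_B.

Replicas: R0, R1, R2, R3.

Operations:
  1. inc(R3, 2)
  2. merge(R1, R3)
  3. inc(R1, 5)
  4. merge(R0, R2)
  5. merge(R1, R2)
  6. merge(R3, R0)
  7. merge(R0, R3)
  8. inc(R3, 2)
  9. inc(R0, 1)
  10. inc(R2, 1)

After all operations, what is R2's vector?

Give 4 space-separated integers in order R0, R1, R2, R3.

Answer: 0 5 1 2

Derivation:
Op 1: inc R3 by 2 -> R3=(0,0,0,2) value=2
Op 2: merge R1<->R3 -> R1=(0,0,0,2) R3=(0,0,0,2)
Op 3: inc R1 by 5 -> R1=(0,5,0,2) value=7
Op 4: merge R0<->R2 -> R0=(0,0,0,0) R2=(0,0,0,0)
Op 5: merge R1<->R2 -> R1=(0,5,0,2) R2=(0,5,0,2)
Op 6: merge R3<->R0 -> R3=(0,0,0,2) R0=(0,0,0,2)
Op 7: merge R0<->R3 -> R0=(0,0,0,2) R3=(0,0,0,2)
Op 8: inc R3 by 2 -> R3=(0,0,0,4) value=4
Op 9: inc R0 by 1 -> R0=(1,0,0,2) value=3
Op 10: inc R2 by 1 -> R2=(0,5,1,2) value=8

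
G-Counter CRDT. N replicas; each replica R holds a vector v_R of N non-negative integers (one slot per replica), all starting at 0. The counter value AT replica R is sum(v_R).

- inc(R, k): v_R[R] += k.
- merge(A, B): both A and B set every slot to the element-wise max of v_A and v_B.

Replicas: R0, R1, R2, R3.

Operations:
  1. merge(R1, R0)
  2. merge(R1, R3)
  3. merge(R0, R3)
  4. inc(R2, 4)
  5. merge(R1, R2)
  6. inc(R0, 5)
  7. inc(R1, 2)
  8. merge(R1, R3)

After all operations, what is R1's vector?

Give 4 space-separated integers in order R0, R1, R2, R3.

Op 1: merge R1<->R0 -> R1=(0,0,0,0) R0=(0,0,0,0)
Op 2: merge R1<->R3 -> R1=(0,0,0,0) R3=(0,0,0,0)
Op 3: merge R0<->R3 -> R0=(0,0,0,0) R3=(0,0,0,0)
Op 4: inc R2 by 4 -> R2=(0,0,4,0) value=4
Op 5: merge R1<->R2 -> R1=(0,0,4,0) R2=(0,0,4,0)
Op 6: inc R0 by 5 -> R0=(5,0,0,0) value=5
Op 7: inc R1 by 2 -> R1=(0,2,4,0) value=6
Op 8: merge R1<->R3 -> R1=(0,2,4,0) R3=(0,2,4,0)

Answer: 0 2 4 0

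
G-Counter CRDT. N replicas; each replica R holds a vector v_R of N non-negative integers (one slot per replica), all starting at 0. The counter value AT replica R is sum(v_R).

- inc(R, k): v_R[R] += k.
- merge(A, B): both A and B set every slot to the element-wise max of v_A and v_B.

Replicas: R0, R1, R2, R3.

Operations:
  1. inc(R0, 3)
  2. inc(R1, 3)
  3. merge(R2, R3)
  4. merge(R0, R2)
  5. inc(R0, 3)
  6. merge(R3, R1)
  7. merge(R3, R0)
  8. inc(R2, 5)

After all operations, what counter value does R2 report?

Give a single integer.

Op 1: inc R0 by 3 -> R0=(3,0,0,0) value=3
Op 2: inc R1 by 3 -> R1=(0,3,0,0) value=3
Op 3: merge R2<->R3 -> R2=(0,0,0,0) R3=(0,0,0,0)
Op 4: merge R0<->R2 -> R0=(3,0,0,0) R2=(3,0,0,0)
Op 5: inc R0 by 3 -> R0=(6,0,0,0) value=6
Op 6: merge R3<->R1 -> R3=(0,3,0,0) R1=(0,3,0,0)
Op 7: merge R3<->R0 -> R3=(6,3,0,0) R0=(6,3,0,0)
Op 8: inc R2 by 5 -> R2=(3,0,5,0) value=8

Answer: 8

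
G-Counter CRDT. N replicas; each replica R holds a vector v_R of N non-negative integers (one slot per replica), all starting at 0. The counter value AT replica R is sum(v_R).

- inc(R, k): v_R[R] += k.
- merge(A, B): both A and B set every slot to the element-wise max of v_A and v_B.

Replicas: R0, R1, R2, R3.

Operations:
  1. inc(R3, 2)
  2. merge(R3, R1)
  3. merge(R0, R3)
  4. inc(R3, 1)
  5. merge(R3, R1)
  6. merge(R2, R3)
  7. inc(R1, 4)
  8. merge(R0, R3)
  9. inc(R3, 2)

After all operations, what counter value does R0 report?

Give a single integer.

Op 1: inc R3 by 2 -> R3=(0,0,0,2) value=2
Op 2: merge R3<->R1 -> R3=(0,0,0,2) R1=(0,0,0,2)
Op 3: merge R0<->R3 -> R0=(0,0,0,2) R3=(0,0,0,2)
Op 4: inc R3 by 1 -> R3=(0,0,0,3) value=3
Op 5: merge R3<->R1 -> R3=(0,0,0,3) R1=(0,0,0,3)
Op 6: merge R2<->R3 -> R2=(0,0,0,3) R3=(0,0,0,3)
Op 7: inc R1 by 4 -> R1=(0,4,0,3) value=7
Op 8: merge R0<->R3 -> R0=(0,0,0,3) R3=(0,0,0,3)
Op 9: inc R3 by 2 -> R3=(0,0,0,5) value=5

Answer: 3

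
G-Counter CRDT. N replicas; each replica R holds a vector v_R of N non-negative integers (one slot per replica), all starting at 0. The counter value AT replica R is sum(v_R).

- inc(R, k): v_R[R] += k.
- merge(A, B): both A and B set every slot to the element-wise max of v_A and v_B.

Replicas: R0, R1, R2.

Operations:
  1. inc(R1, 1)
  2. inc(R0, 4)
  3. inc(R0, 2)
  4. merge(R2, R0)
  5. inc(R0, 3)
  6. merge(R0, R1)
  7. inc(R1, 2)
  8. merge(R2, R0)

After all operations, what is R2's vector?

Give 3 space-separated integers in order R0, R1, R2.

Op 1: inc R1 by 1 -> R1=(0,1,0) value=1
Op 2: inc R0 by 4 -> R0=(4,0,0) value=4
Op 3: inc R0 by 2 -> R0=(6,0,0) value=6
Op 4: merge R2<->R0 -> R2=(6,0,0) R0=(6,0,0)
Op 5: inc R0 by 3 -> R0=(9,0,0) value=9
Op 6: merge R0<->R1 -> R0=(9,1,0) R1=(9,1,0)
Op 7: inc R1 by 2 -> R1=(9,3,0) value=12
Op 8: merge R2<->R0 -> R2=(9,1,0) R0=(9,1,0)

Answer: 9 1 0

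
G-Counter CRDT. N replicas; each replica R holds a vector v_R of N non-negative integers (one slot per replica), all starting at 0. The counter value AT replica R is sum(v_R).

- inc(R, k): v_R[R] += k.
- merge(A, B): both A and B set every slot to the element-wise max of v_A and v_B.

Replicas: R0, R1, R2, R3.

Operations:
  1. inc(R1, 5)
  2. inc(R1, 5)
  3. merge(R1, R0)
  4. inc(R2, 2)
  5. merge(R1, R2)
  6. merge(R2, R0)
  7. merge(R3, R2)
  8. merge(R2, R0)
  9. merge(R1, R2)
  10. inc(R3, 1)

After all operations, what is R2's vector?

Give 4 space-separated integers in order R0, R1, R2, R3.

Op 1: inc R1 by 5 -> R1=(0,5,0,0) value=5
Op 2: inc R1 by 5 -> R1=(0,10,0,0) value=10
Op 3: merge R1<->R0 -> R1=(0,10,0,0) R0=(0,10,0,0)
Op 4: inc R2 by 2 -> R2=(0,0,2,0) value=2
Op 5: merge R1<->R2 -> R1=(0,10,2,0) R2=(0,10,2,0)
Op 6: merge R2<->R0 -> R2=(0,10,2,0) R0=(0,10,2,0)
Op 7: merge R3<->R2 -> R3=(0,10,2,0) R2=(0,10,2,0)
Op 8: merge R2<->R0 -> R2=(0,10,2,0) R0=(0,10,2,0)
Op 9: merge R1<->R2 -> R1=(0,10,2,0) R2=(0,10,2,0)
Op 10: inc R3 by 1 -> R3=(0,10,2,1) value=13

Answer: 0 10 2 0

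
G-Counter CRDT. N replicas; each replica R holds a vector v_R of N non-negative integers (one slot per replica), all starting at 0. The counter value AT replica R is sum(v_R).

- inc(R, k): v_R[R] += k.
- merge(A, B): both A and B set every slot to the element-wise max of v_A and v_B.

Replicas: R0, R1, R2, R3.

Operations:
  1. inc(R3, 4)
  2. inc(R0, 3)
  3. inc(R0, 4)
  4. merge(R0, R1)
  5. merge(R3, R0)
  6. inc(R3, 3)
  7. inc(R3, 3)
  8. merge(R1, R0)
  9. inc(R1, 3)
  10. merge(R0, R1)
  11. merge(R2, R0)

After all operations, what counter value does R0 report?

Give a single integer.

Op 1: inc R3 by 4 -> R3=(0,0,0,4) value=4
Op 2: inc R0 by 3 -> R0=(3,0,0,0) value=3
Op 3: inc R0 by 4 -> R0=(7,0,0,0) value=7
Op 4: merge R0<->R1 -> R0=(7,0,0,0) R1=(7,0,0,0)
Op 5: merge R3<->R0 -> R3=(7,0,0,4) R0=(7,0,0,4)
Op 6: inc R3 by 3 -> R3=(7,0,0,7) value=14
Op 7: inc R3 by 3 -> R3=(7,0,0,10) value=17
Op 8: merge R1<->R0 -> R1=(7,0,0,4) R0=(7,0,0,4)
Op 9: inc R1 by 3 -> R1=(7,3,0,4) value=14
Op 10: merge R0<->R1 -> R0=(7,3,0,4) R1=(7,3,0,4)
Op 11: merge R2<->R0 -> R2=(7,3,0,4) R0=(7,3,0,4)

Answer: 14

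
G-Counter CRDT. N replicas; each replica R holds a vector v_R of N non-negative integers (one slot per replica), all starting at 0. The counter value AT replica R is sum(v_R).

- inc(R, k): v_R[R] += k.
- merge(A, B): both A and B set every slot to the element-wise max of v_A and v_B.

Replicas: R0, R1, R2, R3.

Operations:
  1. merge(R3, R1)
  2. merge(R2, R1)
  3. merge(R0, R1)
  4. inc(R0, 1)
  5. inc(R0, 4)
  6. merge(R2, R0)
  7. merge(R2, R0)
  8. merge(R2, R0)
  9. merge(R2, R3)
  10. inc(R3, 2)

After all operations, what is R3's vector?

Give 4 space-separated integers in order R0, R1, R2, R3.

Op 1: merge R3<->R1 -> R3=(0,0,0,0) R1=(0,0,0,0)
Op 2: merge R2<->R1 -> R2=(0,0,0,0) R1=(0,0,0,0)
Op 3: merge R0<->R1 -> R0=(0,0,0,0) R1=(0,0,0,0)
Op 4: inc R0 by 1 -> R0=(1,0,0,0) value=1
Op 5: inc R0 by 4 -> R0=(5,0,0,0) value=5
Op 6: merge R2<->R0 -> R2=(5,0,0,0) R0=(5,0,0,0)
Op 7: merge R2<->R0 -> R2=(5,0,0,0) R0=(5,0,0,0)
Op 8: merge R2<->R0 -> R2=(5,0,0,0) R0=(5,0,0,0)
Op 9: merge R2<->R3 -> R2=(5,0,0,0) R3=(5,0,0,0)
Op 10: inc R3 by 2 -> R3=(5,0,0,2) value=7

Answer: 5 0 0 2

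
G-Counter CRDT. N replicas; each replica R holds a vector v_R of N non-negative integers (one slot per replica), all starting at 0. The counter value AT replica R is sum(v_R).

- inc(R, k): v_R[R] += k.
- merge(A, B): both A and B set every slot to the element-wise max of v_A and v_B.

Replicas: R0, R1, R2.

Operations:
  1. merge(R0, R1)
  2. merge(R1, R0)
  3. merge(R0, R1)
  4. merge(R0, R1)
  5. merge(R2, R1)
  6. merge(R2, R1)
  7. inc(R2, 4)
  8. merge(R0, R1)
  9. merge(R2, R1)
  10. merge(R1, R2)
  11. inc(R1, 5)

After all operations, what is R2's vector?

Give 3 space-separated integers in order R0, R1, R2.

Answer: 0 0 4

Derivation:
Op 1: merge R0<->R1 -> R0=(0,0,0) R1=(0,0,0)
Op 2: merge R1<->R0 -> R1=(0,0,0) R0=(0,0,0)
Op 3: merge R0<->R1 -> R0=(0,0,0) R1=(0,0,0)
Op 4: merge R0<->R1 -> R0=(0,0,0) R1=(0,0,0)
Op 5: merge R2<->R1 -> R2=(0,0,0) R1=(0,0,0)
Op 6: merge R2<->R1 -> R2=(0,0,0) R1=(0,0,0)
Op 7: inc R2 by 4 -> R2=(0,0,4) value=4
Op 8: merge R0<->R1 -> R0=(0,0,0) R1=(0,0,0)
Op 9: merge R2<->R1 -> R2=(0,0,4) R1=(0,0,4)
Op 10: merge R1<->R2 -> R1=(0,0,4) R2=(0,0,4)
Op 11: inc R1 by 5 -> R1=(0,5,4) value=9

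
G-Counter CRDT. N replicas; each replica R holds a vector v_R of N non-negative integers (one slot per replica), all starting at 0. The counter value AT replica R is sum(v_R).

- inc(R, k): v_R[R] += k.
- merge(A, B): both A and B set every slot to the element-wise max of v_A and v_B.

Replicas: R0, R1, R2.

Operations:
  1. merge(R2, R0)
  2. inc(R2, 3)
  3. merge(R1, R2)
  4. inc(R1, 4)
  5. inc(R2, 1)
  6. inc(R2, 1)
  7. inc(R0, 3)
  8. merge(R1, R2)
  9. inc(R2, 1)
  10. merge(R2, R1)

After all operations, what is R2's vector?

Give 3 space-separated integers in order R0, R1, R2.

Op 1: merge R2<->R0 -> R2=(0,0,0) R0=(0,0,0)
Op 2: inc R2 by 3 -> R2=(0,0,3) value=3
Op 3: merge R1<->R2 -> R1=(0,0,3) R2=(0,0,3)
Op 4: inc R1 by 4 -> R1=(0,4,3) value=7
Op 5: inc R2 by 1 -> R2=(0,0,4) value=4
Op 6: inc R2 by 1 -> R2=(0,0,5) value=5
Op 7: inc R0 by 3 -> R0=(3,0,0) value=3
Op 8: merge R1<->R2 -> R1=(0,4,5) R2=(0,4,5)
Op 9: inc R2 by 1 -> R2=(0,4,6) value=10
Op 10: merge R2<->R1 -> R2=(0,4,6) R1=(0,4,6)

Answer: 0 4 6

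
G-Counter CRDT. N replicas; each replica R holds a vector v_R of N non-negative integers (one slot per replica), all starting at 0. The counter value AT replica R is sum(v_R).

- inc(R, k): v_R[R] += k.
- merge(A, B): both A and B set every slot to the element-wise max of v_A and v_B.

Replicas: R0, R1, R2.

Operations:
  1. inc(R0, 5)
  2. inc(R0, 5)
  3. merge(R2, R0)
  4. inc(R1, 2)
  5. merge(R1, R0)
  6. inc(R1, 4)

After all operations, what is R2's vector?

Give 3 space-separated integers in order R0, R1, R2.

Answer: 10 0 0

Derivation:
Op 1: inc R0 by 5 -> R0=(5,0,0) value=5
Op 2: inc R0 by 5 -> R0=(10,0,0) value=10
Op 3: merge R2<->R0 -> R2=(10,0,0) R0=(10,0,0)
Op 4: inc R1 by 2 -> R1=(0,2,0) value=2
Op 5: merge R1<->R0 -> R1=(10,2,0) R0=(10,2,0)
Op 6: inc R1 by 4 -> R1=(10,6,0) value=16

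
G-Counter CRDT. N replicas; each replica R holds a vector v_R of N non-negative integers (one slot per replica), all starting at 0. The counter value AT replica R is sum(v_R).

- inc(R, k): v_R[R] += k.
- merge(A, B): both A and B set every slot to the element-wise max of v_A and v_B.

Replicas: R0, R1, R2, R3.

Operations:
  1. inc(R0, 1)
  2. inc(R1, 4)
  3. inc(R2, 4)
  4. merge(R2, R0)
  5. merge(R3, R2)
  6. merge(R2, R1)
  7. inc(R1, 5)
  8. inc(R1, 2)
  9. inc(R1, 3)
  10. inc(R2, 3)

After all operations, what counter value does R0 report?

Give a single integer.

Answer: 5

Derivation:
Op 1: inc R0 by 1 -> R0=(1,0,0,0) value=1
Op 2: inc R1 by 4 -> R1=(0,4,0,0) value=4
Op 3: inc R2 by 4 -> R2=(0,0,4,0) value=4
Op 4: merge R2<->R0 -> R2=(1,0,4,0) R0=(1,0,4,0)
Op 5: merge R3<->R2 -> R3=(1,0,4,0) R2=(1,0,4,0)
Op 6: merge R2<->R1 -> R2=(1,4,4,0) R1=(1,4,4,0)
Op 7: inc R1 by 5 -> R1=(1,9,4,0) value=14
Op 8: inc R1 by 2 -> R1=(1,11,4,0) value=16
Op 9: inc R1 by 3 -> R1=(1,14,4,0) value=19
Op 10: inc R2 by 3 -> R2=(1,4,7,0) value=12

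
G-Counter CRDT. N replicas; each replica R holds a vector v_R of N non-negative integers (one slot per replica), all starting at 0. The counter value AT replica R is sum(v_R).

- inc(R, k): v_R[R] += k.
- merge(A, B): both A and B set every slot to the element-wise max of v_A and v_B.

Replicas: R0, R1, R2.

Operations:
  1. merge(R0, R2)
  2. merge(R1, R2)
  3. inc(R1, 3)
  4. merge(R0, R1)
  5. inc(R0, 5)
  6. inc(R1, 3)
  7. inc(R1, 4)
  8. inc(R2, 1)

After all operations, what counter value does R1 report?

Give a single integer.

Op 1: merge R0<->R2 -> R0=(0,0,0) R2=(0,0,0)
Op 2: merge R1<->R2 -> R1=(0,0,0) R2=(0,0,0)
Op 3: inc R1 by 3 -> R1=(0,3,0) value=3
Op 4: merge R0<->R1 -> R0=(0,3,0) R1=(0,3,0)
Op 5: inc R0 by 5 -> R0=(5,3,0) value=8
Op 6: inc R1 by 3 -> R1=(0,6,0) value=6
Op 7: inc R1 by 4 -> R1=(0,10,0) value=10
Op 8: inc R2 by 1 -> R2=(0,0,1) value=1

Answer: 10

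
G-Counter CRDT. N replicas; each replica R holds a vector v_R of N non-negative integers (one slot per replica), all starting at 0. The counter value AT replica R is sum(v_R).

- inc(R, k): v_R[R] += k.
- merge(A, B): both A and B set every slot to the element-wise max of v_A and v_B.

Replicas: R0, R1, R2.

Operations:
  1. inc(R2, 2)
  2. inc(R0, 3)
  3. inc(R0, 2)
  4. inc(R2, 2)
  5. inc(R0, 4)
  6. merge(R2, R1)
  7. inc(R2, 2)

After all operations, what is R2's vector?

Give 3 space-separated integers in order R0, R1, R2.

Op 1: inc R2 by 2 -> R2=(0,0,2) value=2
Op 2: inc R0 by 3 -> R0=(3,0,0) value=3
Op 3: inc R0 by 2 -> R0=(5,0,0) value=5
Op 4: inc R2 by 2 -> R2=(0,0,4) value=4
Op 5: inc R0 by 4 -> R0=(9,0,0) value=9
Op 6: merge R2<->R1 -> R2=(0,0,4) R1=(0,0,4)
Op 7: inc R2 by 2 -> R2=(0,0,6) value=6

Answer: 0 0 6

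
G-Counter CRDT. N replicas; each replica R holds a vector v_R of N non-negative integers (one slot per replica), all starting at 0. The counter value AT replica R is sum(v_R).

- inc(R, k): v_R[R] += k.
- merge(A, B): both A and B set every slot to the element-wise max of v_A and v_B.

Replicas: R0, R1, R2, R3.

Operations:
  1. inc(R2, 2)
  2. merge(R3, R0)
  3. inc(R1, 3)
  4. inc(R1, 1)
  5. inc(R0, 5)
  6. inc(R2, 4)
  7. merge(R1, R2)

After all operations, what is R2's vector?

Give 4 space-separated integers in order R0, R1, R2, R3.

Answer: 0 4 6 0

Derivation:
Op 1: inc R2 by 2 -> R2=(0,0,2,0) value=2
Op 2: merge R3<->R0 -> R3=(0,0,0,0) R0=(0,0,0,0)
Op 3: inc R1 by 3 -> R1=(0,3,0,0) value=3
Op 4: inc R1 by 1 -> R1=(0,4,0,0) value=4
Op 5: inc R0 by 5 -> R0=(5,0,0,0) value=5
Op 6: inc R2 by 4 -> R2=(0,0,6,0) value=6
Op 7: merge R1<->R2 -> R1=(0,4,6,0) R2=(0,4,6,0)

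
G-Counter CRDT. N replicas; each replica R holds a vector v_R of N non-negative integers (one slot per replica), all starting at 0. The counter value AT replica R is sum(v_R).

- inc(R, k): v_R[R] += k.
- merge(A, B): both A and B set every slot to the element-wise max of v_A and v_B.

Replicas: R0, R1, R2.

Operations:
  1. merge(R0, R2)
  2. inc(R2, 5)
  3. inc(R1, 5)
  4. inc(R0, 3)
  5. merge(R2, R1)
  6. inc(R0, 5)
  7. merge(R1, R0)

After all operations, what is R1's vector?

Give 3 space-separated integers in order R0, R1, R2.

Answer: 8 5 5

Derivation:
Op 1: merge R0<->R2 -> R0=(0,0,0) R2=(0,0,0)
Op 2: inc R2 by 5 -> R2=(0,0,5) value=5
Op 3: inc R1 by 5 -> R1=(0,5,0) value=5
Op 4: inc R0 by 3 -> R0=(3,0,0) value=3
Op 5: merge R2<->R1 -> R2=(0,5,5) R1=(0,5,5)
Op 6: inc R0 by 5 -> R0=(8,0,0) value=8
Op 7: merge R1<->R0 -> R1=(8,5,5) R0=(8,5,5)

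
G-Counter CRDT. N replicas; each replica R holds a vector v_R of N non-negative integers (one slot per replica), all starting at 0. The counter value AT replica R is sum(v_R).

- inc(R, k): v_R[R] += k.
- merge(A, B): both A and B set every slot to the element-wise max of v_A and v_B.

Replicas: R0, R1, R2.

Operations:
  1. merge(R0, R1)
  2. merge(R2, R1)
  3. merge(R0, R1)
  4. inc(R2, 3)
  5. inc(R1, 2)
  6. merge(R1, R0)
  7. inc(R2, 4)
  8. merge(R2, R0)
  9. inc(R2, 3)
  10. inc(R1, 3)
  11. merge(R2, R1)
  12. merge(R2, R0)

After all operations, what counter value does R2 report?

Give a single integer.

Op 1: merge R0<->R1 -> R0=(0,0,0) R1=(0,0,0)
Op 2: merge R2<->R1 -> R2=(0,0,0) R1=(0,0,0)
Op 3: merge R0<->R1 -> R0=(0,0,0) R1=(0,0,0)
Op 4: inc R2 by 3 -> R2=(0,0,3) value=3
Op 5: inc R1 by 2 -> R1=(0,2,0) value=2
Op 6: merge R1<->R0 -> R1=(0,2,0) R0=(0,2,0)
Op 7: inc R2 by 4 -> R2=(0,0,7) value=7
Op 8: merge R2<->R0 -> R2=(0,2,7) R0=(0,2,7)
Op 9: inc R2 by 3 -> R2=(0,2,10) value=12
Op 10: inc R1 by 3 -> R1=(0,5,0) value=5
Op 11: merge R2<->R1 -> R2=(0,5,10) R1=(0,5,10)
Op 12: merge R2<->R0 -> R2=(0,5,10) R0=(0,5,10)

Answer: 15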